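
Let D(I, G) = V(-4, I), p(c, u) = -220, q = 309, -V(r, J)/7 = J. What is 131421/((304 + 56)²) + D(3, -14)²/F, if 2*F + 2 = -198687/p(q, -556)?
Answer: 2438162047/1223467200 ≈ 1.9928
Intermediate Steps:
V(r, J) = -7*J
D(I, G) = -7*I
F = 198247/440 (F = -1 + (-198687/(-220))/2 = -1 + (-198687*(-1/220))/2 = -1 + (½)*(198687/220) = -1 + 198687/440 = 198247/440 ≈ 450.56)
131421/((304 + 56)²) + D(3, -14)²/F = 131421/((304 + 56)²) + (-7*3)²/(198247/440) = 131421/(360²) + (-21)²*(440/198247) = 131421/129600 + 441*(440/198247) = 131421*(1/129600) + 27720/28321 = 43807/43200 + 27720/28321 = 2438162047/1223467200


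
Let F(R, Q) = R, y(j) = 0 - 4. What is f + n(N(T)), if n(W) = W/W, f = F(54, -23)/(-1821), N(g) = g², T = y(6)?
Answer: 589/607 ≈ 0.97035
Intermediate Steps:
y(j) = -4
T = -4
f = -18/607 (f = 54/(-1821) = 54*(-1/1821) = -18/607 ≈ -0.029654)
n(W) = 1
f + n(N(T)) = -18/607 + 1 = 589/607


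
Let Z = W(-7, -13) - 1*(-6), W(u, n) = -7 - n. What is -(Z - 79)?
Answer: 67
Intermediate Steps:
Z = 12 (Z = (-7 - 1*(-13)) - 1*(-6) = (-7 + 13) + 6 = 6 + 6 = 12)
-(Z - 79) = -(12 - 79) = -1*(-67) = 67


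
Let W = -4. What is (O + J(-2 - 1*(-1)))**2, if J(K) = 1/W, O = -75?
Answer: 90601/16 ≈ 5662.6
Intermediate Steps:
J(K) = -1/4 (J(K) = 1/(-4) = -1/4)
(O + J(-2 - 1*(-1)))**2 = (-75 - 1/4)**2 = (-301/4)**2 = 90601/16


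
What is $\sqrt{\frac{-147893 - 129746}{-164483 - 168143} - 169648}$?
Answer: $\frac{i \sqrt{18769771849301634}}{332626} \approx 411.88 i$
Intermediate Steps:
$\sqrt{\frac{-147893 - 129746}{-164483 - 168143} - 169648} = \sqrt{- \frac{277639}{-332626} - 169648} = \sqrt{\left(-277639\right) \left(- \frac{1}{332626}\right) - 169648} = \sqrt{\frac{277639}{332626} - 169648} = \sqrt{- \frac{56429058009}{332626}} = \frac{i \sqrt{18769771849301634}}{332626}$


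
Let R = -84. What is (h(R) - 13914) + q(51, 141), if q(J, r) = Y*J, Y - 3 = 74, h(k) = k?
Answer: -10071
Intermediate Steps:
Y = 77 (Y = 3 + 74 = 77)
q(J, r) = 77*J
(h(R) - 13914) + q(51, 141) = (-84 - 13914) + 77*51 = -13998 + 3927 = -10071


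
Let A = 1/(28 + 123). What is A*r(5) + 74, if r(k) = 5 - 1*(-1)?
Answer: 11180/151 ≈ 74.040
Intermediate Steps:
A = 1/151 ≈ 0.0066225
r(k) = 6 (r(k) = 5 + 1 = 6)
A*r(5) + 74 = (1/151)*6 + 74 = 6/151 + 74 = 11180/151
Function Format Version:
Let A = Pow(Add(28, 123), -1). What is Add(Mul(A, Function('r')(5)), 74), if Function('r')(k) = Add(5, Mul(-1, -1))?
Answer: Rational(11180, 151) ≈ 74.040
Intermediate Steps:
A = Rational(1, 151) (A = Pow(151, -1) = Rational(1, 151) ≈ 0.0066225)
Function('r')(k) = 6 (Function('r')(k) = Add(5, 1) = 6)
Add(Mul(A, Function('r')(5)), 74) = Add(Mul(Rational(1, 151), 6), 74) = Add(Rational(6, 151), 74) = Rational(11180, 151)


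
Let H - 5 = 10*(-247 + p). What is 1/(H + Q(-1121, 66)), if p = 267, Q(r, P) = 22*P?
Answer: 1/1657 ≈ 0.00060350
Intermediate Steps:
H = 205 (H = 5 + 10*(-247 + 267) = 5 + 10*20 = 5 + 200 = 205)
1/(H + Q(-1121, 66)) = 1/(205 + 22*66) = 1/(205 + 1452) = 1/1657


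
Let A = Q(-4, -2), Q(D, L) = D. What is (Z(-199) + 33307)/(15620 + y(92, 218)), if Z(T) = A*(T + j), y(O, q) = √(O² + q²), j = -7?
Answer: 133281555/60982103 - 34131*√13997/121964206 ≈ 2.1525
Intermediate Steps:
A = -4
Z(T) = 28 - 4*T (Z(T) = -4*(T - 7) = -4*(-7 + T) = 28 - 4*T)
(Z(-199) + 33307)/(15620 + y(92, 218)) = ((28 - 4*(-199)) + 33307)/(15620 + √(92² + 218²)) = ((28 + 796) + 33307)/(15620 + √(8464 + 47524)) = (824 + 33307)/(15620 + √55988) = 34131/(15620 + 2*√13997)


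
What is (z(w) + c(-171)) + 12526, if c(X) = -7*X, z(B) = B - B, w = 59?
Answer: 13723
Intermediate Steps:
z(B) = 0
(z(w) + c(-171)) + 12526 = (0 - 7*(-171)) + 12526 = (0 + 1197) + 12526 = 1197 + 12526 = 13723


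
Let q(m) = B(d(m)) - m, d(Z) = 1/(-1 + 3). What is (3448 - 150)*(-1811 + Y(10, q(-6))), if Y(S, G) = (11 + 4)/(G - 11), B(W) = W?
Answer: -17951014/3 ≈ -5.9837e+6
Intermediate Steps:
d(Z) = ½ (d(Z) = 1/2 = ½)
q(m) = ½ - m
Y(S, G) = 15/(-11 + G)
(3448 - 150)*(-1811 + Y(10, q(-6))) = (3448 - 150)*(-1811 + 15/(-11 + (½ - 1*(-6)))) = 3298*(-1811 + 15/(-11 + (½ + 6))) = 3298*(-1811 + 15/(-11 + 13/2)) = 3298*(-1811 + 15/(-9/2)) = 3298*(-1811 + 15*(-2/9)) = 3298*(-1811 - 10/3) = 3298*(-5443/3) = -17951014/3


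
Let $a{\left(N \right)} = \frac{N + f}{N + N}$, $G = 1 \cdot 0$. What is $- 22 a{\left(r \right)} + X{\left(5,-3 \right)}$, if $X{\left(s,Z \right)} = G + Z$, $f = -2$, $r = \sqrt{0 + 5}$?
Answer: $-14 + \frac{22 \sqrt{5}}{5} \approx -4.1613$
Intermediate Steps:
$r = \sqrt{5} \approx 2.2361$
$G = 0$
$a{\left(N \right)} = \frac{-2 + N}{2 N}$ ($a{\left(N \right)} = \frac{N - 2}{N + N} = \frac{-2 + N}{2 N}$)
$X{\left(s,Z \right)} = Z$ ($X{\left(s,Z \right)} = 0 + Z = Z$)
$- 22 a{\left(r \right)} + X{\left(5,-3 \right)} = - 22 \frac{-2 + \sqrt{5}}{2 \sqrt{5}} - 3 = - 22 \frac{\frac{\sqrt{5}}{5} \left(-2 + \sqrt{5}\right)}{2} - 3 = - 22 \frac{\sqrt{5} \left(-2 + \sqrt{5}\right)}{10} - 3 = - \frac{11 \sqrt{5} \left(-2 + \sqrt{5}\right)}{5} - 3 = -3 - \frac{11 \sqrt{5} \left(-2 + \sqrt{5}\right)}{5}$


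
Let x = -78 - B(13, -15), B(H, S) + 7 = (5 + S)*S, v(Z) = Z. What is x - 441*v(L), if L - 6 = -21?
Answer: 6394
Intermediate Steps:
L = -15 (L = 6 - 21 = -15)
B(H, S) = -7 + S*(5 + S) (B(H, S) = -7 + (5 + S)*S = -7 + S*(5 + S))
x = -221 (x = -78 - (-7 + (-15)**2 + 5*(-15)) = -78 - (-7 + 225 - 75) = -78 - 1*143 = -78 - 143 = -221)
x - 441*v(L) = -221 - 441*(-15) = -221 + 6615 = 6394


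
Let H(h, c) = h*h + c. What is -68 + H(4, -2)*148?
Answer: 2004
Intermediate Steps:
H(h, c) = c + h**2 (H(h, c) = h**2 + c = c + h**2)
-68 + H(4, -2)*148 = -68 + (-2 + 4**2)*148 = -68 + (-2 + 16)*148 = -68 + 14*148 = -68 + 2072 = 2004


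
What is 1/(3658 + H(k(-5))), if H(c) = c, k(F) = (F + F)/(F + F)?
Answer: 1/3659 ≈ 0.00027330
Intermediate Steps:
k(F) = 1 (k(F) = (2*F)/((2*F)) = (2*F)*(1/(2*F)) = 1)
1/(3658 + H(k(-5))) = 1/(3658 + 1) = 1/3659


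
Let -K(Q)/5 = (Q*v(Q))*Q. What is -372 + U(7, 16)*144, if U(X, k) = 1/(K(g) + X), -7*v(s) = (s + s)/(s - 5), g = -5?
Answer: -10620/29 ≈ -366.21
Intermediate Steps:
v(s) = -2*s/(7*(-5 + s)) (v(s) = -(s + s)/(7*(s - 5)) = -2*s/(7*(-5 + s)))
K(Q) = 10*Q³/(-35 + 7*Q) (K(Q) = -5*Q*(-2*Q/(-35 + 7*Q))*Q = -5*(-2*Q²/(-35 + 7*Q))*Q = -(-10)*Q³/(-35 + 7*Q) = 10*Q³/(-35 + 7*Q))
U(X, k) = 1/(125/7 + X) (U(X, k) = 1/((10/7)*(-5)³/(-5 - 5) + X) = 1/((10/7)*(-125)/(-10) + X) = 1/((10/7)*(-125)*(-⅒) + X) = 1/(125/7 + X))
-372 + U(7, 16)*144 = -372 + (7/(125 + 7*7))*144 = -372 + (7/(125 + 49))*144 = -372 + (7/174)*144 = -372 + 168/29 = -10620/29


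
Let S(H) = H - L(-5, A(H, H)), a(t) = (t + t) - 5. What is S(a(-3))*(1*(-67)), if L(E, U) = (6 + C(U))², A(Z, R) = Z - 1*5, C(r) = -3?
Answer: 1340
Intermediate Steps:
a(t) = -5 + 2*t (a(t) = 2*t - 5 = -5 + 2*t)
A(Z, R) = -5 + Z (A(Z, R) = Z - 5 = -5 + Z)
L(E, U) = 9 (L(E, U) = (6 - 3)² = 3² = 9)
S(H) = -9 + H (S(H) = H - 1*9 = H - 9 = -9 + H)
S(a(-3))*(1*(-67)) = (-9 + (-5 + 2*(-3)))*(1*(-67)) = (-9 + (-5 - 6))*(-67) = (-9 - 11)*(-67) = -20*(-67) = 1340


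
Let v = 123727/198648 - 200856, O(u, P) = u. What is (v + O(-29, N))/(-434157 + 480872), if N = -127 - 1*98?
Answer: -39905279753/9279841320 ≈ -4.3002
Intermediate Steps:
N = -225 (N = -127 - 98 = -225)
v = -39899518961/198648 (v = 123727*(1/198648) - 200856 = 123727/198648 - 200856 = -39899518961/198648 ≈ -2.0086e+5)
(v + O(-29, N))/(-434157 + 480872) = (-39899518961/198648 - 29)/(-434157 + 480872) = -39905279753/198648/46715 = -39905279753/198648*1/46715 = -39905279753/9279841320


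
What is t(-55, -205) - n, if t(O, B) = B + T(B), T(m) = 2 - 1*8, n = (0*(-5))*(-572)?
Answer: -211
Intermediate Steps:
n = 0 (n = 0*(-572) = 0)
T(m) = -6 (T(m) = 2 - 8 = -6)
t(O, B) = -6 + B (t(O, B) = B - 6 = -6 + B)
t(-55, -205) - n = (-6 - 205) - 1*0 = -211 + 0 = -211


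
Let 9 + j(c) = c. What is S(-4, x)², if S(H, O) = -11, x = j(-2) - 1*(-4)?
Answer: 121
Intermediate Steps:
j(c) = -9 + c
x = -7 (x = (-9 - 2) - 1*(-4) = -11 + 4 = -7)
S(-4, x)² = (-11)² = 121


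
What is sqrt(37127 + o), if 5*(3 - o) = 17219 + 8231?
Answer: 6*sqrt(890) ≈ 179.00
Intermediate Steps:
o = -5087 (o = 3 - (17219 + 8231)/5 = 3 - 1/5*25450 = 3 - 5090 = -5087)
sqrt(37127 + o) = sqrt(37127 - 5087) = sqrt(32040) = 6*sqrt(890)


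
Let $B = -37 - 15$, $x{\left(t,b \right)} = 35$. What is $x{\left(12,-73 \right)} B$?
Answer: $-1820$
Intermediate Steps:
$B = -52$ ($B = -37 - 15 = -52$)
$x{\left(12,-73 \right)} B = 35 \left(-52\right) = -1820$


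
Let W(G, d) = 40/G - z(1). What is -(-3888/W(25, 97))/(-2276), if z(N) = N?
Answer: -1620/569 ≈ -2.8471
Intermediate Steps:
W(G, d) = -1 + 40/G (W(G, d) = 40/G - 1*1 = 40/G - 1 = -1 + 40/G)
-(-3888/W(25, 97))/(-2276) = -(-3888*25/(40 - 1*25))/(-2276) = -(-3888*25/(40 - 25))*(-1)/2276 = -(-3888/((1/25)*15))*(-1)/2276 = -(-3888/⅗)*(-1)/2276 = -(-3888*5/3)*(-1)/2276 = -(-6480)*(-1)/2276 = -1*1620/569 = -1620/569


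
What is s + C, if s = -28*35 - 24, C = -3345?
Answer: -4349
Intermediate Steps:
s = -1004 (s = -980 - 24 = -1004)
s + C = -1004 - 3345 = -4349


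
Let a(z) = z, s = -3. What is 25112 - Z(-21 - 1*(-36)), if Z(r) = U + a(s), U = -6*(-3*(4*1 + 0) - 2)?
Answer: 25031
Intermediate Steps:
U = 84 (U = -6*(-3*(4 + 0) - 2) = -6*(-3*4 - 2) = -6*(-12 - 2) = -6*(-14) = 84)
Z(r) = 81 (Z(r) = 84 - 3 = 81)
25112 - Z(-21 - 1*(-36)) = 25112 - 1*81 = 25112 - 81 = 25031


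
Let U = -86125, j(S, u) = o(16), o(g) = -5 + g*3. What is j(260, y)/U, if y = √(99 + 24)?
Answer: -43/86125 ≈ -0.00049927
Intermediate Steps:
y = √123 ≈ 11.091
o(g) = -5 + 3*g
j(S, u) = 43 (j(S, u) = -5 + 3*16 = -5 + 48 = 43)
j(260, y)/U = 43/(-86125) = 43*(-1/86125) = -43/86125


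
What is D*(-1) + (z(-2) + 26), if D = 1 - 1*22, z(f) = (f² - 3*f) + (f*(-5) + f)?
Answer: 65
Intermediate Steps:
z(f) = f² - 7*f (z(f) = (f² - 3*f) + (-5*f + f) = (f² - 3*f) - 4*f = f² - 7*f)
D = -21 (D = 1 - 22 = -21)
D*(-1) + (z(-2) + 26) = -21*(-1) + (-2*(-7 - 2) + 26) = 21 + (-2*(-9) + 26) = 21 + (18 + 26) = 21 + 44 = 65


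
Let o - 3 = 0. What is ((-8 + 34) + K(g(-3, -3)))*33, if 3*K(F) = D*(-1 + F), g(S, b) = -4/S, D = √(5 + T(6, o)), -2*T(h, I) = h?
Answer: 858 + 11*√2/3 ≈ 863.19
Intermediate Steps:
o = 3 (o = 3 + 0 = 3)
T(h, I) = -h/2
D = √2 (D = √(5 - ½*6) = √(5 - 3) = √2 ≈ 1.4142)
K(F) = √2*(-1 + F)/3 (K(F) = (√2*(-1 + F))/3 = √2*(-1 + F)/3)
((-8 + 34) + K(g(-3, -3)))*33 = ((-8 + 34) + √2*(-1 - 4/(-3))/3)*33 = (26 + √2*(-1 - 4*(-⅓))/3)*33 = (26 + √2*(-1 + 4/3)/3)*33 = (26 + (⅓)*√2*(⅓))*33 = (26 + √2/9)*33 = 858 + 11*√2/3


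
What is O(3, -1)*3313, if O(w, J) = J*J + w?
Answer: 13252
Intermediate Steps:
O(w, J) = w + J² (O(w, J) = J² + w = w + J²)
O(3, -1)*3313 = (3 + (-1)²)*3313 = (3 + 1)*3313 = 4*3313 = 13252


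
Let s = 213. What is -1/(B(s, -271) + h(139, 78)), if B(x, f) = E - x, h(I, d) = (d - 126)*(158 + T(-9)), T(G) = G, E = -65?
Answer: 1/7430 ≈ 0.00013459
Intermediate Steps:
h(I, d) = -18774 + 149*d (h(I, d) = (d - 126)*(158 - 9) = (-126 + d)*149 = -18774 + 149*d)
B(x, f) = -65 - x
-1/(B(s, -271) + h(139, 78)) = -1/((-65 - 1*213) + (-18774 + 149*78)) = -1/((-65 - 213) + (-18774 + 11622)) = -1/(-278 - 7152) = -1/(-7430) = -1*(-1/7430) = 1/7430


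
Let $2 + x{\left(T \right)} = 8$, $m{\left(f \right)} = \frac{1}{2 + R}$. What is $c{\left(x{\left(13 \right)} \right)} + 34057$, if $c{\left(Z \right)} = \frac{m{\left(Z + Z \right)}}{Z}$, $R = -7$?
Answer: $\frac{1021709}{30} \approx 34057.0$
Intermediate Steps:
$m{\left(f \right)} = - \frac{1}{5}$ ($m{\left(f \right)} = \frac{1}{2 - 7} = \frac{1}{-5} = - \frac{1}{5}$)
$x{\left(T \right)} = 6$ ($x{\left(T \right)} = -2 + 8 = 6$)
$c{\left(Z \right)} = - \frac{1}{5 Z}$
$c{\left(x{\left(13 \right)} \right)} + 34057 = - \frac{1}{5 \cdot 6} + 34057 = \left(- \frac{1}{5}\right) \frac{1}{6} + 34057 = - \frac{1}{30} + 34057 = \frac{1021709}{30}$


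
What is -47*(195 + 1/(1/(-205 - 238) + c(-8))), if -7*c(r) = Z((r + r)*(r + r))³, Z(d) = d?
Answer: -1449299802424/158134185 ≈ -9165.0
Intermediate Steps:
c(r) = -64*r⁶/7 (c(r) = -(r + r)⁶/7 = -64*r⁶/7)
-47*(195 + 1/(1/(-205 - 238) + c(-8))) = -47*(195 + 1/(1/(-205 - 238) - 64/7*(-8)⁶)) = -47*(195 + 1/(1/(-443) - 64/7*262144)) = -47*(195 + 1/(-1/443 - 16777216/7)) = -47*(195 + 1/(-7432306695/3101)) = -47*(195 - 3101/7432306695) = -47*1449299802424/7432306695 = -1449299802424/158134185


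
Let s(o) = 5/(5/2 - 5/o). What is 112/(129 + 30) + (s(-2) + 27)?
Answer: 4564/159 ≈ 28.704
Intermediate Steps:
s(o) = 5/(5/2 - 5/o) (s(o) = 5/(5*(½) - 5/o) = 5/(5/2 - 5/o))
112/(129 + 30) + (s(-2) + 27) = 112/(129 + 30) + (2*(-2)/(-2 - 2) + 27) = 112/159 + (2*(-2)/(-4) + 27) = 112*(1/159) + (2*(-2)*(-¼) + 27) = 112/159 + (1 + 27) = 112/159 + 28 = 4564/159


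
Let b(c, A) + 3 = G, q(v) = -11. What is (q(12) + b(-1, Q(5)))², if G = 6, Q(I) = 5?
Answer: 64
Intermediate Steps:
b(c, A) = 3 (b(c, A) = -3 + 6 = 3)
(q(12) + b(-1, Q(5)))² = (-11 + 3)² = (-8)² = 64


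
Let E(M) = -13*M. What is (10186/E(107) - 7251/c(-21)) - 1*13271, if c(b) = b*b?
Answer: -2718473656/204477 ≈ -13295.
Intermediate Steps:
c(b) = b**2
(10186/E(107) - 7251/c(-21)) - 1*13271 = (10186/((-13*107)) - 7251/((-21)**2)) - 1*13271 = (10186/(-1391) - 7251/441) - 13271 = (10186*(-1/1391) - 7251*1/441) - 13271 = (-10186/1391 - 2417/147) - 13271 = -4859389/204477 - 13271 = -2718473656/204477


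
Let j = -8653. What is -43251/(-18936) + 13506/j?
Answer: 39500429/54617736 ≈ 0.72322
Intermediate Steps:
-43251/(-18936) + 13506/j = -43251/(-18936) + 13506/(-8653) = -43251*(-1/18936) + 13506*(-1/8653) = 14417/6312 - 13506/8653 = 39500429/54617736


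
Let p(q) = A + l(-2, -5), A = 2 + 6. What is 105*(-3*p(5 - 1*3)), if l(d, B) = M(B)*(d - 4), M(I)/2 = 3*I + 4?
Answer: -44100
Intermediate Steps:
M(I) = 8 + 6*I (M(I) = 2*(3*I + 4) = 2*(4 + 3*I) = 8 + 6*I)
l(d, B) = (-4 + d)*(8 + 6*B) (l(d, B) = (8 + 6*B)*(d - 4) = (8 + 6*B)*(-4 + d) = (-4 + d)*(8 + 6*B))
A = 8
p(q) = 140 (p(q) = 8 + 2*(-4 - 2)*(4 + 3*(-5)) = 8 + 2*(-6)*(4 - 15) = 8 + 2*(-6)*(-11) = 8 + 132 = 140)
105*(-3*p(5 - 1*3)) = 105*(-3*140) = 105*(-420) = -44100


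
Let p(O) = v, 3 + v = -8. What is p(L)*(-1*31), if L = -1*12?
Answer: 341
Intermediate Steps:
L = -12
v = -11 (v = -3 - 8 = -11)
p(O) = -11
p(L)*(-1*31) = -(-11)*31 = -11*(-31) = 341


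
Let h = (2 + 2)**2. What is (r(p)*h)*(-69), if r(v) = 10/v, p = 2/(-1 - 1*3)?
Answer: 22080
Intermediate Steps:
p = -1/2 (p = 2/(-1 - 3) = 2/(-4) = 2*(-1/4) = -1/2 ≈ -0.50000)
h = 16 (h = 4**2 = 16)
(r(p)*h)*(-69) = ((10/(-1/2))*16)*(-69) = ((10*(-2))*16)*(-69) = -20*16*(-69) = -320*(-69) = 22080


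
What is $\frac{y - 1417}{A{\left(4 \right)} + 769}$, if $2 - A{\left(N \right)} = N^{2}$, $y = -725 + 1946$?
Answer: $- \frac{196}{755} \approx -0.2596$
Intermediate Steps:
$y = 1221$
$A{\left(N \right)} = 2 - N^{2}$
$\frac{y - 1417}{A{\left(4 \right)} + 769} = \frac{1221 - 1417}{\left(2 - 4^{2}\right) + 769} = - \frac{196}{\left(2 - 16\right) + 769} = - \frac{196}{-14 + 769} = - \frac{196}{755}$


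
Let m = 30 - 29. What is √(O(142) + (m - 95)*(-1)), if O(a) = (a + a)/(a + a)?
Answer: √95 ≈ 9.7468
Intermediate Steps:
O(a) = 1 (O(a) = (2*a)/((2*a)) = (2*a)*(1/(2*a)) = 1)
m = 1
√(O(142) + (m - 95)*(-1)) = √(1 + (1 - 95)*(-1)) = √(1 - 94*(-1)) = √(1 + 94) = √95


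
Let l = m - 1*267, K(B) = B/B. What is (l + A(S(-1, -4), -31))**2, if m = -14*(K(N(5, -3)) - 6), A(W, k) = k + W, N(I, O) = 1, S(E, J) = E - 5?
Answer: 54756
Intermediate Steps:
S(E, J) = -5 + E
A(W, k) = W + k
K(B) = 1
m = 70 (m = -14*(1 - 6) = -14*(-5) = 70)
l = -197 (l = 70 - 1*267 = 70 - 267 = -197)
(l + A(S(-1, -4), -31))**2 = (-197 + ((-5 - 1) - 31))**2 = (-197 + (-6 - 31))**2 = (-197 - 37)**2 = (-234)**2 = 54756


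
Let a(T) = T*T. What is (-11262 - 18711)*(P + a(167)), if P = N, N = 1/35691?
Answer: -9944904523300/11897 ≈ -8.3592e+8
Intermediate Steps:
N = 1/35691 ≈ 2.8018e-5
a(T) = T**2
P = 1/35691 ≈ 2.8018e-5
(-11262 - 18711)*(P + a(167)) = (-11262 - 18711)*(1/35691 + 167**2) = -29973*(1/35691 + 27889) = -29973*995386300/35691 = -9944904523300/11897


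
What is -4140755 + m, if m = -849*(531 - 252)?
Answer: -4377626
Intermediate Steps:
m = -236871 (m = -849*279 = -236871)
-4140755 + m = -4140755 - 236871 = -4377626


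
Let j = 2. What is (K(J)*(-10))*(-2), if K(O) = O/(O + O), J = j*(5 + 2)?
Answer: 10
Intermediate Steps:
J = 14 (J = 2*(5 + 2) = 2*7 = 14)
K(O) = 1/2 (K(O) = O/((2*O)) = O*(1/(2*O)) = 1/2)
(K(J)*(-10))*(-2) = ((1/2)*(-10))*(-2) = -5*(-2) = 10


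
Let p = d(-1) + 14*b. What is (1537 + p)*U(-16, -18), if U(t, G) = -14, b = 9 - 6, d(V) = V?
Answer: -22092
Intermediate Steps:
b = 3
p = 41 (p = -1 + 14*3 = -1 + 42 = 41)
(1537 + p)*U(-16, -18) = (1537 + 41)*(-14) = 1578*(-14) = -22092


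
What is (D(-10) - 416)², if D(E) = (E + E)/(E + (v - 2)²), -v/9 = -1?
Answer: 263867536/1521 ≈ 1.7348e+5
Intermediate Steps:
v = 9 (v = -9*(-1) = 9)
D(E) = 2*E/(49 + E) (D(E) = (E + E)/(E + (9 - 2)²) = (2*E)/(E + 7²) = (2*E)/(E + 49) = (2*E)/(49 + E) = 2*E/(49 + E))
(D(-10) - 416)² = (2*(-10)/(49 - 10) - 416)² = (2*(-10)/39 - 416)² = (2*(-10)*(1/39) - 416)² = (-20/39 - 416)² = (-16244/39)² = 263867536/1521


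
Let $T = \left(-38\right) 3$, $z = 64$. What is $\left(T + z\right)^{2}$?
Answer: $2500$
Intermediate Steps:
$T = -114$
$\left(T + z\right)^{2} = \left(-114 + 64\right)^{2} = \left(-50\right)^{2} = 2500$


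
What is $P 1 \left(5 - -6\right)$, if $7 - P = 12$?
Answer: $-55$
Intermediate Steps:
$P = -5$ ($P = 7 - 12 = -5$)
$P 1 \left(5 - -6\right) = \left(-5\right) 1 \left(5 - -6\right) = - 5 \left(5 + 6\right) = \left(-5\right) 11 = -55$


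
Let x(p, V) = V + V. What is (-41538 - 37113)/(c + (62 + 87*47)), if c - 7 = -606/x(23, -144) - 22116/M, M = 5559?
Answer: -6995534544/369662449 ≈ -18.924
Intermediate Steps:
x(p, V) = 2*V
c = 455905/88944 (c = 7 + (-606/(2*(-144)) - 22116/5559) = 7 + (-606/(-288) - 22116*1/5559) = 7 + (-606*(-1/288) - 7372/1853) = 7 + (101/48 - 7372/1853) = 7 - 166703/88944 = 455905/88944 ≈ 5.1258)
(-41538 - 37113)/(c + (62 + 87*47)) = (-41538 - 37113)/(455905/88944 + (62 + 87*47)) = -78651/(455905/88944 + (62 + 4089)) = -78651/(455905/88944 + 4151) = -78651/369662449/88944 = -78651*88944/369662449 = -6995534544/369662449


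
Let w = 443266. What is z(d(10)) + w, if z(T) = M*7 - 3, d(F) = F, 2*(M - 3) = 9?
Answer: 886631/2 ≈ 4.4332e+5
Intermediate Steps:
M = 15/2 (M = 3 + (1/2)*9 = 3 + 9/2 = 15/2 ≈ 7.5000)
z(T) = 99/2 (z(T) = (15/2)*7 - 3 = 105/2 - 3 = 99/2)
z(d(10)) + w = 99/2 + 443266 = 886631/2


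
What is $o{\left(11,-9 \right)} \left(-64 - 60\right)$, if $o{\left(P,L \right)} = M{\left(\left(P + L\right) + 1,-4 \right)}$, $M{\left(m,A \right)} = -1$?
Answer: $124$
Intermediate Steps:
$o{\left(P,L \right)} = -1$
$o{\left(11,-9 \right)} \left(-64 - 60\right) = - (-64 - 60) = \left(-1\right) \left(-124\right) = 124$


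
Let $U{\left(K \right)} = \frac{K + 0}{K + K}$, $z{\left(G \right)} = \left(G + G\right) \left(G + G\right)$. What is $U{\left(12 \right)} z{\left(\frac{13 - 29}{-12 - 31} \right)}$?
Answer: $\frac{512}{1849} \approx 0.27691$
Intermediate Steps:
$z{\left(G \right)} = 4 G^{2}$ ($z{\left(G \right)} = 2 G 2 G = 4 G^{2}$)
$U{\left(K \right)} = \frac{1}{2}$ ($U{\left(K \right)} = \frac{K}{2 K} = K \frac{1}{2 K} = \frac{1}{2}$)
$U{\left(12 \right)} z{\left(\frac{13 - 29}{-12 - 31} \right)} = \frac{4 \left(\frac{13 - 29}{-12 - 31}\right)^{2}}{2} = \frac{4 \left(- \frac{16}{-43}\right)^{2}}{2} = \frac{4 \left(\left(-16\right) \left(- \frac{1}{43}\right)\right)^{2}}{2} = \frac{4 \left(\frac{16}{43}\right)^{2}}{2} = \frac{4 \cdot \frac{256}{1849}}{2} = \frac{1}{2} \cdot \frac{1024}{1849} = \frac{512}{1849}$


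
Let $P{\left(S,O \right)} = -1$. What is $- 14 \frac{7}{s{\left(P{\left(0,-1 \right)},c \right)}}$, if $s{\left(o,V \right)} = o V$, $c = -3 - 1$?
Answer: $- \frac{49}{2} \approx -24.5$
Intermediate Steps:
$c = -4$ ($c = -3 - 1 = -4$)
$s{\left(o,V \right)} = V o$
$- 14 \frac{7}{s{\left(P{\left(0,-1 \right)},c \right)}} = - 14 \frac{7}{\left(-4\right) \left(-1\right)} = - 14 \cdot \frac{7}{4} = - 14 \cdot 7 \cdot \frac{1}{4} = \left(-14\right) \frac{7}{4} = - \frac{49}{2}$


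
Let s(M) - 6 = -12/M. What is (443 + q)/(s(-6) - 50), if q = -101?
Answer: -57/7 ≈ -8.1429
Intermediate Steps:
s(M) = 6 - 12/M
(443 + q)/(s(-6) - 50) = (443 - 101)/((6 - 12/(-6)) - 50) = 342/((6 - 12*(-⅙)) - 50) = 342/((6 + 2) - 50) = 342/(8 - 50) = 342/(-42) = 342*(-1/42) = -57/7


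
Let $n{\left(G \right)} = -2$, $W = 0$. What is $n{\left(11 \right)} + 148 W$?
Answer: $-2$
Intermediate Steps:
$n{\left(11 \right)} + 148 W = -2 + 148 \cdot 0 = -2 + 0 = -2$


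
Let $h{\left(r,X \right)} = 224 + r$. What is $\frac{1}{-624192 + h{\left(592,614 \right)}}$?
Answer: $- \frac{1}{623376} \approx -1.6042 \cdot 10^{-6}$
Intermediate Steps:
$\frac{1}{-624192 + h{\left(592,614 \right)}} = \frac{1}{-624192 + \left(224 + 592\right)} = \frac{1}{-624192 + 816} = \frac{1}{-623376} = - \frac{1}{623376}$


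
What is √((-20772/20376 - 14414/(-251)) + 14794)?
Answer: √299722024643466/142066 ≈ 121.86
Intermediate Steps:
√((-20772/20376 - 14414/(-251)) + 14794) = √((-20772*1/20376 - 14414*(-1/251)) + 14794) = √((-577/566 + 14414/251) + 14794) = √(8013497/142066 + 14794) = √(2109737901/142066) = √299722024643466/142066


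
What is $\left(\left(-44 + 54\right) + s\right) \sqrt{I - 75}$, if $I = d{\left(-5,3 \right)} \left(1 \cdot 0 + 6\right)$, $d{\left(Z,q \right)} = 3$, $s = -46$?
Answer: $- 36 i \sqrt{57} \approx - 271.79 i$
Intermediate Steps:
$I = 18$ ($I = 3 \left(1 \cdot 0 + 6\right) = 3 \left(0 + 6\right) = 3 \cdot 6 = 18$)
$\left(\left(-44 + 54\right) + s\right) \sqrt{I - 75} = \left(\left(-44 + 54\right) - 46\right) \sqrt{18 - 75} = \left(10 - 46\right) \sqrt{-57} = - 36 i \sqrt{57}$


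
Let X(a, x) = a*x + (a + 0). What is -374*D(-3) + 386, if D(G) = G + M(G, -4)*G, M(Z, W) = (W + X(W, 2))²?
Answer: 288740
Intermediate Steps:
X(a, x) = a + a*x (X(a, x) = a*x + a = a + a*x)
M(Z, W) = 16*W² (M(Z, W) = (W + W*(1 + 2))² = (W + W*3)² = (W + 3*W)² = (4*W)² = 16*W²)
D(G) = 257*G (D(G) = G + (16*(-4)²)*G = G + (16*16)*G = G + 256*G = 257*G)
-374*D(-3) + 386 = -96118*(-3) + 386 = -374*(-771) + 386 = 288354 + 386 = 288740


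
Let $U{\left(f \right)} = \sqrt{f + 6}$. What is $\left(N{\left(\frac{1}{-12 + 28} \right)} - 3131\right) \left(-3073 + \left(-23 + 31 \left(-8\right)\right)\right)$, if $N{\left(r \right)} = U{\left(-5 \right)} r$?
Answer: $10469855$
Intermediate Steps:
$U{\left(f \right)} = \sqrt{6 + f}$
$N{\left(r \right)} = r$ ($N{\left(r \right)} = \sqrt{6 - 5} r = \sqrt{1} r = 1 r = r$)
$\left(N{\left(\frac{1}{-12 + 28} \right)} - 3131\right) \left(-3073 + \left(-23 + 31 \left(-8\right)\right)\right) = \left(\frac{1}{-12 + 28} - 3131\right) \left(-3073 + \left(-23 + 31 \left(-8\right)\right)\right) = \left(\frac{1}{16} - 3131\right) \left(-3073 - 271\right) = \left(- \frac{50095}{16}\right) \left(-3344\right) = 10469855$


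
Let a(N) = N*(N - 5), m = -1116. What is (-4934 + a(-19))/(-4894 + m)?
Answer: 2239/3005 ≈ 0.74509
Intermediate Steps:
a(N) = N*(-5 + N)
(-4934 + a(-19))/(-4894 + m) = (-4934 - 19*(-5 - 19))/(-4894 - 1116) = (-4934 - 19*(-24))/(-6010) = (-4934 + 456)*(-1/6010) = -4478*(-1/6010) = 2239/3005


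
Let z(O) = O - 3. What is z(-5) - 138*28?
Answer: -3872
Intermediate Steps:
z(O) = -3 + O
z(-5) - 138*28 = (-3 - 5) - 138*28 = -8 - 3864 = -3872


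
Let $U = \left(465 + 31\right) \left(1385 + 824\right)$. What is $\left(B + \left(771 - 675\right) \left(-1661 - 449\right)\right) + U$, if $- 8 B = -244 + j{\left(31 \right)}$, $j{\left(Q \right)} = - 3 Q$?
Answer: $\frac{7145169}{8} \approx 8.9315 \cdot 10^{5}$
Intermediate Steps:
$U = 1095664$ ($U = 496 \cdot 2209 = 1095664$)
$B = \frac{337}{8}$ ($B = - \frac{-244 - 93}{8} = \left(- \frac{1}{8}\right) \left(-337\right) = \frac{337}{8} \approx 42.125$)
$\left(B + \left(771 - 675\right) \left(-1661 - 449\right)\right) + U = \left(\frac{337}{8} + \left(771 - 675\right) \left(-1661 - 449\right)\right) + 1095664 = \left(\frac{337}{8} + 96 \left(-2110\right)\right) + 1095664 = \left(\frac{337}{8} - 202560\right) + 1095664 = - \frac{1620143}{8} + 1095664 = \frac{7145169}{8}$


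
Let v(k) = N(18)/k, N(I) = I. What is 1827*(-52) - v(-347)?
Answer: -32966370/347 ≈ -95004.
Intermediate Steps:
v(k) = 18/k
1827*(-52) - v(-347) = 1827*(-52) - 18/(-347) = -95004 - 18*(-1)/347 = -95004 - 1*(-18/347) = -95004 + 18/347 = -32966370/347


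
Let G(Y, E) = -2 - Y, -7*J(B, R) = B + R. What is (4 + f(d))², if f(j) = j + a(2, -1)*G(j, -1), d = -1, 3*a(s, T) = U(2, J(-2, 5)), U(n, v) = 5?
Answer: 16/9 ≈ 1.7778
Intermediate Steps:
J(B, R) = -B/7 - R/7 (J(B, R) = -(B + R)/7 = -B/7 - R/7)
a(s, T) = 5/3 (a(s, T) = (⅓)*5 = 5/3)
f(j) = -10/3 - 2*j/3 (f(j) = j + 5*(-2 - j)/3 = j + (-10/3 - 5*j/3) = -10/3 - 2*j/3)
(4 + f(d))² = (4 + (-10/3 - ⅔*(-1)))² = (4 + (-10/3 + ⅔))² = (4 - 8/3)² = (4/3)² = 16/9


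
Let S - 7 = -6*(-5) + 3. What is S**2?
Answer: 1600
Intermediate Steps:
S = 40 (S = 7 + (-6*(-5) + 3) = 7 + (30 + 3) = 7 + 33 = 40)
S**2 = 40**2 = 1600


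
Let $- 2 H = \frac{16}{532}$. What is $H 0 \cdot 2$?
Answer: $0$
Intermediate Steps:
$H = - \frac{2}{133}$ ($H = - \frac{16 \cdot \frac{1}{532}}{2} = \left(- \frac{1}{2}\right) \frac{4}{133} = - \frac{2}{133} \approx -0.015038$)
$H 0 \cdot 2 = - \frac{2 \cdot 0 \cdot 2}{133} = \left(- \frac{2}{133}\right) 0 = 0$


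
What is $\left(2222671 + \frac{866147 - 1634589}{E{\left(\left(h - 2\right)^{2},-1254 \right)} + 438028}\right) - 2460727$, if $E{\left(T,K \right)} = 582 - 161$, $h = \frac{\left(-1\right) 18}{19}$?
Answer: $- \frac{104376183586}{438449} \approx -2.3806 \cdot 10^{5}$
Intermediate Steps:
$h = - \frac{18}{19}$ ($h = \left(-18\right) \frac{1}{19} = - \frac{18}{19} \approx -0.94737$)
$E{\left(T,K \right)} = 421$ ($E{\left(T,K \right)} = 582 - 161 = 421$)
$\left(2222671 + \frac{866147 - 1634589}{E{\left(\left(h - 2\right)^{2},-1254 \right)} + 438028}\right) - 2460727 = \left(2222671 + \frac{866147 - 1634589}{421 + 438028}\right) - 2460727 = \left(2222671 - \frac{768442}{438449}\right) - 2460727 = \frac{974527108837}{438449} - 2460727 = - \frac{104376183586}{438449}$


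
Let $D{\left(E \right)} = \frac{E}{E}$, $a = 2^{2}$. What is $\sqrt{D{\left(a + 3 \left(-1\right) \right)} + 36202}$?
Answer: $\sqrt{36203} \approx 190.27$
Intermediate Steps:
$a = 4$
$D{\left(E \right)} = 1$
$\sqrt{D{\left(a + 3 \left(-1\right) \right)} + 36202} = \sqrt{1 + 36202} = \sqrt{36203}$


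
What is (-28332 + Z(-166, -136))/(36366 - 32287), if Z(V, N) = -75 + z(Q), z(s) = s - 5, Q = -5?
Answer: -28417/4079 ≈ -6.9667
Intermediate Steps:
z(s) = -5 + s
Z(V, N) = -85 (Z(V, N) = -75 + (-5 - 5) = -75 - 10 = -85)
(-28332 + Z(-166, -136))/(36366 - 32287) = (-28332 - 85)/(36366 - 32287) = -28417/4079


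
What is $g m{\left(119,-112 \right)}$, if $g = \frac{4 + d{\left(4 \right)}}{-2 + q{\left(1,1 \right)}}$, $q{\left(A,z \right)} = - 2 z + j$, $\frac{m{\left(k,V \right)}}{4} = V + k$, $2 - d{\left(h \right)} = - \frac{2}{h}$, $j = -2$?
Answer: $- \frac{91}{3} \approx -30.333$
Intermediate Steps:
$d{\left(h \right)} = 2 + \frac{2}{h}$ ($d{\left(h \right)} = 2 - - \frac{2}{h} = 2 + \frac{2}{h}$)
$m{\left(k,V \right)} = 4 V + 4 k$ ($m{\left(k,V \right)} = 4 \left(V + k\right) = 4 V + 4 k$)
$q{\left(A,z \right)} = -2 - 2 z$ ($q{\left(A,z \right)} = - 2 z - 2 = -2 - 2 z$)
$g = - \frac{13}{12}$ ($g = \frac{4 + \left(2 + \frac{2}{4}\right)}{-2 - 4} = \frac{4 + \left(2 + 2 \cdot \frac{1}{4}\right)}{-2 - 4} = \frac{4 + \left(2 + \frac{1}{2}\right)}{-2 - 4} = \frac{4 + \frac{5}{2}}{-6} = \frac{13}{2} \left(- \frac{1}{6}\right) = - \frac{13}{12} \approx -1.0833$)
$g m{\left(119,-112 \right)} = - \frac{13 \left(4 \left(-112\right) + 4 \cdot 119\right)}{12} = - \frac{13 \left(-448 + 476\right)}{12} = \left(- \frac{13}{12}\right) 28 = - \frac{91}{3}$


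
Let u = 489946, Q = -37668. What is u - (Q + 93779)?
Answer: 433835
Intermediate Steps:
u - (Q + 93779) = 489946 - (-37668 + 93779) = 489946 - 1*56111 = 489946 - 56111 = 433835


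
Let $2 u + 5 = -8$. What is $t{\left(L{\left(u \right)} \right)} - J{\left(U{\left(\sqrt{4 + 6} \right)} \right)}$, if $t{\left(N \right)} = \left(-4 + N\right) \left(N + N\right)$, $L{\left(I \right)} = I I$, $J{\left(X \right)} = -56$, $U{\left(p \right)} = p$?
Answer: $\frac{26305}{8} \approx 3288.1$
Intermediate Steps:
$u = - \frac{13}{2}$ ($u = - \frac{5}{2} + \frac{1}{2} \left(-8\right) = - \frac{5}{2} - 4 = - \frac{13}{2} \approx -6.5$)
$L{\left(I \right)} = I^{2}$
$t{\left(N \right)} = 2 N \left(-4 + N\right)$ ($t{\left(N \right)} = \left(-4 + N\right) 2 N = 2 N \left(-4 + N\right)$)
$t{\left(L{\left(u \right)} \right)} - J{\left(U{\left(\sqrt{4 + 6} \right)} \right)} = 2 \left(- \frac{13}{2}\right)^{2} \left(-4 + \left(- \frac{13}{2}\right)^{2}\right) - -56 = 2 \cdot \frac{169}{4} \left(-4 + \frac{169}{4}\right) + 56 = 2 \cdot \frac{169}{4} \cdot \frac{153}{4} + 56 = \frac{25857}{8} + 56 = \frac{26305}{8}$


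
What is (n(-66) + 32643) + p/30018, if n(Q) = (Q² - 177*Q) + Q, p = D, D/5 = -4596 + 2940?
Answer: 243219465/5003 ≈ 48615.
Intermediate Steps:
D = -8280 (D = 5*(-4596 + 2940) = 5*(-1656) = -8280)
p = -8280
n(Q) = Q² - 176*Q
(n(-66) + 32643) + p/30018 = (-66*(-176 - 66) + 32643) - 8280/30018 = (-66*(-242) + 32643) - 8280*1/30018 = (15972 + 32643) - 1380/5003 = 48615 - 1380/5003 = 243219465/5003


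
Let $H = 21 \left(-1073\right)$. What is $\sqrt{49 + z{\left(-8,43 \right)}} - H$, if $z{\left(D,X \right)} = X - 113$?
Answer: $22533 + i \sqrt{21} \approx 22533.0 + 4.5826 i$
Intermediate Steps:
$z{\left(D,X \right)} = -113 + X$
$H = -22533$
$\sqrt{49 + z{\left(-8,43 \right)}} - H = \sqrt{49 + \left(-113 + 43\right)} - -22533 = \sqrt{49 - 70} + 22533 = \sqrt{-21} + 22533 = i \sqrt{21} + 22533 = 22533 + i \sqrt{21}$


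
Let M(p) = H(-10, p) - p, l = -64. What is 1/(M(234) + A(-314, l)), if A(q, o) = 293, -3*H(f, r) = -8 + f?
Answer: 1/65 ≈ 0.015385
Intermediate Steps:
H(f, r) = 8/3 - f/3 (H(f, r) = -(-8 + f)/3 = 8/3 - f/3)
M(p) = 6 - p (M(p) = (8/3 - ⅓*(-10)) - p = (8/3 + 10/3) - p = 6 - p)
1/(M(234) + A(-314, l)) = 1/((6 - 1*234) + 293) = 1/((6 - 234) + 293) = 1/(-228 + 293) = 1/65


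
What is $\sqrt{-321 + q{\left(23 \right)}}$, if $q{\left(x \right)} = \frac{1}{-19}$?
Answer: $\frac{10 i \sqrt{1159}}{19} \approx 17.918 i$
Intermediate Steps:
$q{\left(x \right)} = - \frac{1}{19}$
$\sqrt{-321 + q{\left(23 \right)}} = \sqrt{-321 - \frac{1}{19}} = \sqrt{- \frac{6100}{19}} = \frac{10 i \sqrt{1159}}{19}$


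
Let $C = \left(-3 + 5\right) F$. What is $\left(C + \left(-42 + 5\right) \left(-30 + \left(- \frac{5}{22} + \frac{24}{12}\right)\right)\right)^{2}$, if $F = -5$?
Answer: $\frac{517881049}{484} \approx 1.07 \cdot 10^{6}$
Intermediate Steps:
$C = -10$ ($C = \left(-3 + 5\right) \left(-5\right) = 2 \left(-5\right) = -10$)
$\left(C + \left(-42 + 5\right) \left(-30 + \left(- \frac{5}{22} + \frac{24}{12}\right)\right)\right)^{2} = \left(-10 + \left(-42 + 5\right) \left(-30 + \left(- \frac{5}{22} + \frac{24}{12}\right)\right)\right)^{2} = \left(-10 - 37 \left(-30 + \left(\left(-5\right) \frac{1}{22} + 24 \cdot \frac{1}{12}\right)\right)\right)^{2} = \left(-10 - 37 \left(-30 + \left(- \frac{5}{22} + 2\right)\right)\right)^{2} = \left(-10 - 37 \left(-30 + \frac{39}{22}\right)\right)^{2} = \left(-10 - - \frac{22977}{22}\right)^{2} = \left(-10 + \frac{22977}{22}\right)^{2} = \left(\frac{22757}{22}\right)^{2} = \frac{517881049}{484}$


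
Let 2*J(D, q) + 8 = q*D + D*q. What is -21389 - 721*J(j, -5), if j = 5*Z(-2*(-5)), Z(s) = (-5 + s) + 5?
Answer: 161745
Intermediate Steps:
Z(s) = s
j = 50 (j = 5*(-2*(-5)) = 5*10 = 50)
J(D, q) = -4 + D*q (J(D, q) = -4 + (q*D + D*q)/2 = -4 + (D*q + D*q)/2 = -4 + (2*D*q)/2 = -4 + D*q)
-21389 - 721*J(j, -5) = -21389 - 721*(-4 + 50*(-5)) = -21389 - 721*(-4 - 250) = -21389 - 721*(-254) = -21389 - 1*(-183134) = -21389 + 183134 = 161745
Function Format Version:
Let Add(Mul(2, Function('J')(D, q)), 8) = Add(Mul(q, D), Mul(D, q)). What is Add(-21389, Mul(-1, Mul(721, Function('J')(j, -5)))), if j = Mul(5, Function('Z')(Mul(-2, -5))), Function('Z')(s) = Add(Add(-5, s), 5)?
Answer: 161745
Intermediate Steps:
Function('Z')(s) = s
j = 50 (j = Mul(5, Mul(-2, -5)) = Mul(5, 10) = 50)
Function('J')(D, q) = Add(-4, Mul(D, q)) (Function('J')(D, q) = Add(-4, Mul(Rational(1, 2), Add(Mul(q, D), Mul(D, q)))) = Add(-4, Mul(Rational(1, 2), Add(Mul(D, q), Mul(D, q)))) = Add(-4, Mul(Rational(1, 2), Mul(2, D, q))) = Add(-4, Mul(D, q)))
Add(-21389, Mul(-1, Mul(721, Function('J')(j, -5)))) = Add(-21389, Mul(-1, Mul(721, Add(-4, Mul(50, -5))))) = Add(-21389, Mul(-1, Mul(721, Add(-4, -250)))) = Add(-21389, Mul(-1, Mul(721, -254))) = Add(-21389, Mul(-1, -183134)) = Add(-21389, 183134) = 161745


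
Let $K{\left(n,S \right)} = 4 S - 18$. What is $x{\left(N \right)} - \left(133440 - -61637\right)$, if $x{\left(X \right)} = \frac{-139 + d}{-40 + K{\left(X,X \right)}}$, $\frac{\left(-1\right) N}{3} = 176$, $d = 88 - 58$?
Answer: $- \frac{423316981}{2170} \approx -1.9508 \cdot 10^{5}$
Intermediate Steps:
$K{\left(n,S \right)} = -18 + 4 S$
$d = 30$ ($d = 88 - 58 = 30$)
$N = -528$ ($N = \left(-3\right) 176 = -528$)
$x{\left(X \right)} = - \frac{109}{-58 + 4 X}$ ($x{\left(X \right)} = \frac{-139 + 30}{-40 + \left(-18 + 4 X\right)} = - \frac{109}{-58 + 4 X}$)
$x{\left(N \right)} - \left(133440 - -61637\right) = - \frac{109}{-58 + 4 \left(-528\right)} - \left(133440 - -61637\right) = - \frac{109}{-58 - 2112} - \left(133440 + 61637\right) = - \frac{109}{-2170} - 195077 = \left(-109\right) \left(- \frac{1}{2170}\right) - 195077 = \frac{109}{2170} - 195077 = - \frac{423316981}{2170}$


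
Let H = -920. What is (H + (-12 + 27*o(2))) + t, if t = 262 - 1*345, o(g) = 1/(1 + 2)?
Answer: -1006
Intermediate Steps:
o(g) = ⅓ (o(g) = 1/3 = ⅓)
t = -83 (t = 262 - 345 = -83)
(H + (-12 + 27*o(2))) + t = (-920 + (-12 + 27*(⅓))) - 83 = (-920 + (-12 + 9)) - 83 = (-920 - 3) - 83 = -923 - 83 = -1006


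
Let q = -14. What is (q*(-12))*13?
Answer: 2184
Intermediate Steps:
(q*(-12))*13 = -14*(-12)*13 = 168*13 = 2184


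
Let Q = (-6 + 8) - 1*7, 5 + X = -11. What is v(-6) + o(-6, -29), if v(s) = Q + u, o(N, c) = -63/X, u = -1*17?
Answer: -289/16 ≈ -18.063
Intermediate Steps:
X = -16 (X = -5 - 11 = -16)
u = -17
o(N, c) = 63/16 (o(N, c) = -63/(-16) = -63*(-1/16) = 63/16)
Q = -5 (Q = 2 - 7 = -5)
v(s) = -22 (v(s) = -5 - 17 = -22)
v(-6) + o(-6, -29) = -22 + 63/16 = -289/16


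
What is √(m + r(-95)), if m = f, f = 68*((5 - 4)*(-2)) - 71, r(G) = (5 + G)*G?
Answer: 9*√103 ≈ 91.340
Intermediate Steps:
r(G) = G*(5 + G)
f = -207 (f = 68*(1*(-2)) - 71 = 68*(-2) - 71 = -136 - 71 = -207)
m = -207
√(m + r(-95)) = √(-207 - 95*(5 - 95)) = √(-207 - 95*(-90)) = √(-207 + 8550) = √8343 = 9*√103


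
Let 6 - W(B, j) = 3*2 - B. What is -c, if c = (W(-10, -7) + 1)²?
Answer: -81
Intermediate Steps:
W(B, j) = B (W(B, j) = 6 - (3*2 - B) = 6 - (6 - B) = 6 + (-6 + B) = B)
c = 81 (c = (-10 + 1)² = (-9)² = 81)
-c = -1*81 = -81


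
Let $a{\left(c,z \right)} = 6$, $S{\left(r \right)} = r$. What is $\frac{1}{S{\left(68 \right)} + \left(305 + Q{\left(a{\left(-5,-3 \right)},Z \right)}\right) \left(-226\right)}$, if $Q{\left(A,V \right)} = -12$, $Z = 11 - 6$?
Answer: $- \frac{1}{66150} \approx -1.5117 \cdot 10^{-5}$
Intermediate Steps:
$Z = 5$
$\frac{1}{S{\left(68 \right)} + \left(305 + Q{\left(a{\left(-5,-3 \right)},Z \right)}\right) \left(-226\right)} = \frac{1}{68 + \left(305 - 12\right) \left(-226\right)} = \frac{1}{68 + 293 \left(-226\right)} = \frac{1}{68 - 66218} = \frac{1}{-66150} = - \frac{1}{66150}$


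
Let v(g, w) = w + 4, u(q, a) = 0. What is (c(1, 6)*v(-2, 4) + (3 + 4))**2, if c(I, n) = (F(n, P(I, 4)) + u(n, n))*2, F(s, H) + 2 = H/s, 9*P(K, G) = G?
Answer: 413449/729 ≈ 567.15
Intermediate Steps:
P(K, G) = G/9
v(g, w) = 4 + w
F(s, H) = -2 + H/s
c(I, n) = -4 + 8/(9*n) (c(I, n) = ((-2 + ((1/9)*4)/n) + 0)*2 = ((-2 + 4/(9*n)) + 0)*2 = (-2 + 4/(9*n))*2 = -4 + 8/(9*n))
(c(1, 6)*v(-2, 4) + (3 + 4))**2 = ((-4 + (8/9)/6)*(4 + 4) + (3 + 4))**2 = ((-4 + (8/9)*(1/6))*8 + 7)**2 = ((-4 + 4/27)*8 + 7)**2 = (-104/27*8 + 7)**2 = (-832/27 + 7)**2 = (-643/27)**2 = 413449/729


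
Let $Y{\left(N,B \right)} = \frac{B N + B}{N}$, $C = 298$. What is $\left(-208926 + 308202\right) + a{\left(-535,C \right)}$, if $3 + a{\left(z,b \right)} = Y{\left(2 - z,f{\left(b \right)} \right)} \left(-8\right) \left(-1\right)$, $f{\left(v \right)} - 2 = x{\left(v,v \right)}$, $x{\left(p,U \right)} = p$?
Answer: $\frac{18200267}{179} \approx 1.0168 \cdot 10^{5}$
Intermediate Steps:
$f{\left(v \right)} = 2 + v$
$Y{\left(N,B \right)} = \frac{B + B N}{N}$
$a{\left(z,b \right)} = 13 + 8 b + \frac{8 \left(2 + b\right)}{2 - z}$ ($a{\left(z,b \right)} = -3 + \left(\left(2 + b\right) + \frac{2 + b}{2 - z}\right) \left(-8\right) \left(-1\right) = -3 + \left(2 + b + \frac{2 + b}{2 - z}\right) \left(-8\right) \left(-1\right) = -3 + \left(-16 - 8 b - \frac{8 \left(2 + b\right)}{2 - z}\right) \left(-1\right) = -3 + \left(16 + 8 b + \frac{8 \left(2 + b\right)}{2 - z}\right) = 13 + 8 b + \frac{8 \left(2 + b\right)}{2 - z}$)
$\left(-208926 + 308202\right) + a{\left(-535,C \right)} = \left(-208926 + 308202\right) + \frac{-16 - 2384 + \left(-2 - 535\right) \left(13 + 8 \cdot 298\right)}{-2 - 535} = 99276 + \frac{-16 - 2384 - 537 \left(13 + 2384\right)}{-537} = 99276 - \frac{-16 - 2384 - 1287189}{537} = 99276 - - \frac{429863}{179} = 99276 + \frac{429863}{179} = \frac{18200267}{179}$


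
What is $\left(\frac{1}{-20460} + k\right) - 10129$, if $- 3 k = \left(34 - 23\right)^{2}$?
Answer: $- \frac{208064561}{20460} \approx -10169.0$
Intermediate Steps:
$k = - \frac{121}{3}$ ($k = - \frac{\left(34 - 23\right)^{2}}{3} = - \frac{11^{2}}{3} = \left(- \frac{1}{3}\right) 121 = - \frac{121}{3} \approx -40.333$)
$\left(\frac{1}{-20460} + k\right) - 10129 = \left(\frac{1}{-20460} - \frac{121}{3}\right) - 10129 = \left(- \frac{1}{20460} - \frac{121}{3}\right) - 10129 = - \frac{825221}{20460} - 10129 = - \frac{208064561}{20460}$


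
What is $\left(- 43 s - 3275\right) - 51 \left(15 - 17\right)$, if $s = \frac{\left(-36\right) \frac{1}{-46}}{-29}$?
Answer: $- \frac{2115617}{667} \approx -3171.8$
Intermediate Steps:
$s = - \frac{18}{667}$ ($s = \left(-36\right) \left(- \frac{1}{46}\right) \left(- \frac{1}{29}\right) = \frac{18}{23} \left(- \frac{1}{29}\right) = - \frac{18}{667} \approx -0.026987$)
$\left(- 43 s - 3275\right) - 51 \left(15 - 17\right) = \left(\left(-43\right) \left(- \frac{18}{667}\right) - 3275\right) - 51 \left(15 - 17\right) = \left(\frac{774}{667} - 3275\right) - 51 \left(15 - 17\right) = - \frac{2183651}{667} - -102 = - \frac{2183651}{667} + 102 = - \frac{2115617}{667}$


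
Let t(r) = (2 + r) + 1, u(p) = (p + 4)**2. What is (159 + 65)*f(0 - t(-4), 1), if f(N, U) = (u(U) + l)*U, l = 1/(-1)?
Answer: 5376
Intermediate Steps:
u(p) = (4 + p)**2
l = -1
t(r) = 3 + r
f(N, U) = U*(-1 + (4 + U)**2) (f(N, U) = ((4 + U)**2 - 1)*U = (-1 + (4 + U)**2)*U = U*(-1 + (4 + U)**2))
(159 + 65)*f(0 - t(-4), 1) = (159 + 65)*(1*(-1 + (4 + 1)**2)) = 224*(1*(-1 + 5**2)) = 224*(1*(-1 + 25)) = 224*(1*24) = 224*24 = 5376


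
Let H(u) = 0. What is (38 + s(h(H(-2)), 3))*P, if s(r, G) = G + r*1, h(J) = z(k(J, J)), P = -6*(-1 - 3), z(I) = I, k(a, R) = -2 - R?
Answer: 936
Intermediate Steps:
P = 24 (P = -6*(-4) = 24)
h(J) = -2 - J
s(r, G) = G + r
(38 + s(h(H(-2)), 3))*P = (38 + (3 + (-2 - 1*0)))*24 = (38 + (3 + (-2 + 0)))*24 = (38 + (3 - 2))*24 = (38 + 1)*24 = 39*24 = 936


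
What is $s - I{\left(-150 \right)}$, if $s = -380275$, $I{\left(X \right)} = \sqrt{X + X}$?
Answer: $-380275 - 10 i \sqrt{3} \approx -3.8028 \cdot 10^{5} - 17.32 i$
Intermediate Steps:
$I{\left(X \right)} = \sqrt{2} \sqrt{X}$ ($I{\left(X \right)} = \sqrt{2 X} = \sqrt{2} \sqrt{X}$)
$s - I{\left(-150 \right)} = -380275 - \sqrt{2} \sqrt{-150} = -380275 - \sqrt{2} \cdot 5 i \sqrt{6} = -380275 - 10 i \sqrt{3}$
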